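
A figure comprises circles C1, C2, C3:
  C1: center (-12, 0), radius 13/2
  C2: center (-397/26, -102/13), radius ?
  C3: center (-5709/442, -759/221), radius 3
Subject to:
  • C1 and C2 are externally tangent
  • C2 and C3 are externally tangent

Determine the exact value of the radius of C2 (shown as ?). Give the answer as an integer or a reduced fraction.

2

1. [ext C1·C2]  r_C2² + 13r_C2 − 30 = 0  ⇒  r_C2 = 2 (r>0 drops 1)
2. [ext C2·C3]  r_C2² + 6r_C2 − 16 = 0  ⇒  r_C2 = 2 (r>0 drops 1)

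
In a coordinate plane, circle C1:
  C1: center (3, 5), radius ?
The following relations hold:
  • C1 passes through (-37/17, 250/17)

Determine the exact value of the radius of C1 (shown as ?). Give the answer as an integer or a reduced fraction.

11

1. [C1∋P]  r_C1² − 121 = 0  ⇒  r_C1 = 11 (r>0 drops 1)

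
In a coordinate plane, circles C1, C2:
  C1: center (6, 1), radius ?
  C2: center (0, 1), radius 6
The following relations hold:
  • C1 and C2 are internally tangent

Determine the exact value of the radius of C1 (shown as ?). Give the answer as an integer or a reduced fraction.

12

1. [int C1,C2]  r_C1² − 12r_C1 = 0  ⇒  r_C1 = 12 (r>0 drops 1)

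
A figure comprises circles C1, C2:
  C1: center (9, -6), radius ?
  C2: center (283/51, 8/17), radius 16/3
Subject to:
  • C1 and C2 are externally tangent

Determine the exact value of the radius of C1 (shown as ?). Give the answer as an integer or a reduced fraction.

1. [ext C1·C2]  r_C1² + (32/3)r_C1 − 76/3 = 0  ⇒  r_C1 = 2 (r>0 drops 1)

2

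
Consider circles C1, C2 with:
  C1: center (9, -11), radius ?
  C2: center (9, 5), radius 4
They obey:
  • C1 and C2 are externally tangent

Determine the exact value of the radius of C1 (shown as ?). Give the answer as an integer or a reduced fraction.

1. [ext C1·C2]  r_C1² + 8r_C1 − 240 = 0  ⇒  r_C1 = 12 (r>0 drops 1)

12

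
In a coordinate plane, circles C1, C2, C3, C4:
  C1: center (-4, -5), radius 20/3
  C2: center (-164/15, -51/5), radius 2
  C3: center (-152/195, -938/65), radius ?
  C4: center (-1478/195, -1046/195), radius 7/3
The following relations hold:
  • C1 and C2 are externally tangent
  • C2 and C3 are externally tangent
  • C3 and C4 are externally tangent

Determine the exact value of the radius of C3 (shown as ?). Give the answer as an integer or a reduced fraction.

9

1. [ext C2·C3]  r_C3² + 4r_C3 − 117 = 0  ⇒  r_C3 = 9 (r>0 drops 1)
2. [ext C3·C4]  r_C3² + (14/3)r_C3 − 123 = 0  ⇒  r_C3 = 9 (r>0 drops 1)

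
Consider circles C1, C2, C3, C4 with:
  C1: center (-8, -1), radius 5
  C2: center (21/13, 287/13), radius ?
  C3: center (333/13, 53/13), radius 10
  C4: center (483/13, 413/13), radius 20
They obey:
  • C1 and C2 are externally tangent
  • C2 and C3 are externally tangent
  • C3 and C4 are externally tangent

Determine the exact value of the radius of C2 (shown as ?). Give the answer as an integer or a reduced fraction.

20

1. [ext C1·C2]  r_C2² + 10r_C2 − 600 = 0  ⇒  r_C2 = 20 (r>0 drops 1)
2. [ext C2·C3]  r_C2² + 20r_C2 − 800 = 0  ⇒  r_C2 = 20 (r>0 drops 1)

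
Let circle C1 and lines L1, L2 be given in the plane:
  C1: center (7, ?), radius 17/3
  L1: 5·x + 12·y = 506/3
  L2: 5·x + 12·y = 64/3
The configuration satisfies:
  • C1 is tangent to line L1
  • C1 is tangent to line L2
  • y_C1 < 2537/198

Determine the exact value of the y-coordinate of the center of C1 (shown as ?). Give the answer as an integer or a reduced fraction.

1. [C1‖L1]  y_C1² − (401/18)y_C1 + 1555/18 = 0  ⇒  y_C1 = 5 or 311/18
2. [C1‖L2]  y_C1² + (41/18)y_C1 − 655/18 = 0  ⇒  y_C1 = -131/18 or 5

5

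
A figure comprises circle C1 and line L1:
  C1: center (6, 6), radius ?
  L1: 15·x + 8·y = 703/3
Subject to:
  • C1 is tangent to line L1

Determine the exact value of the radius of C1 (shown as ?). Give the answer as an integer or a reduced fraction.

17/3

1. [C1‖L1]  r_C1² − 289/9 = 0  ⇒  r_C1 = 17/3 (r>0 drops 1)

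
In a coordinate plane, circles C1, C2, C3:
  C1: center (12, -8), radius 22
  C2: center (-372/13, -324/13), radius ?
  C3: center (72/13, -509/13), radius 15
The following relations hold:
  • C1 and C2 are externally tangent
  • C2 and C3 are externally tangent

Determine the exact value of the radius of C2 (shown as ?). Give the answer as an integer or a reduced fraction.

1. [ext C1·C2]  r_C2² + 44r_C2 − 1452 = 0  ⇒  r_C2 = 22 (r>0 drops 1)
2. [ext C2·C3]  r_C2² + 30r_C2 − 1144 = 0  ⇒  r_C2 = 22 (r>0 drops 1)

22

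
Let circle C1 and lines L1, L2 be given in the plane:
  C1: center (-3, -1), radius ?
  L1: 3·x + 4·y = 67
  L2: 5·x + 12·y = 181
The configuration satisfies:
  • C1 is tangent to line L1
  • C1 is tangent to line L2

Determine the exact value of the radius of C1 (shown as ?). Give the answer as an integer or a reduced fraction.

16

1. [C1‖L1]  r_C1² − 256 = 0  ⇒  r_C1 = 16 (r>0 drops 1)
2. [C1‖L2]  r_C1² − 256 = 0  ⇒  r_C1 = 16 (r>0 drops 1)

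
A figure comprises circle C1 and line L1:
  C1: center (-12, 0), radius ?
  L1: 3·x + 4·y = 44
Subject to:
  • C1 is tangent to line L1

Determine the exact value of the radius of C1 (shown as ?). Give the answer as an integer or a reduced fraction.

1. [C1‖L1]  r_C1² − 256 = 0  ⇒  r_C1 = 16 (r>0 drops 1)

16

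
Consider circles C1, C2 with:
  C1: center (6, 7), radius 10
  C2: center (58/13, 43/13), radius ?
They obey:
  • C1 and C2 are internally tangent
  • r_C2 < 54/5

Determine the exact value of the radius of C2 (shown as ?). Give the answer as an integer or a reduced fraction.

6

1. [int C1,C2]  r_C2² − 20r_C2 + 84 = 0  ⇒  r_C2 = 6 or 14
2. given r_C2 < 54/5: keep 6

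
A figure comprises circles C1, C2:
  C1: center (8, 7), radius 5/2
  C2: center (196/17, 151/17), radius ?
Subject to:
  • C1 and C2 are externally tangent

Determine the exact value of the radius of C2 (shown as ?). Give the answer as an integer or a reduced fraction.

3/2

1. [ext C1·C2]  r_C2² + 5r_C2 − 39/4 = 0  ⇒  r_C2 = 3/2 (r>0 drops 1)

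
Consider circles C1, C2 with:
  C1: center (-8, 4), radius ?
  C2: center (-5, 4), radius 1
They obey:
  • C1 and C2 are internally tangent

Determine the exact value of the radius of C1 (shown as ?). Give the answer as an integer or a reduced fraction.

4

1. [int C1,C2]  r_C1² − 2r_C1 − 8 = 0  ⇒  r_C1 = 4 (r>0 drops 1)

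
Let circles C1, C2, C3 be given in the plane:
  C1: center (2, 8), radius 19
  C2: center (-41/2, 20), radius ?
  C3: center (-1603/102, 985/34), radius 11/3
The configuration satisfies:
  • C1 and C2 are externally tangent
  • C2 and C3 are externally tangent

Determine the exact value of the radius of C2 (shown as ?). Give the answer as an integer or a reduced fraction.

1. [ext C1·C2]  r_C2² + 38r_C2 − 1157/4 = 0  ⇒  r_C2 = 13/2 (r>0 drops 1)
2. [ext C2·C3]  r_C2² + (22/3)r_C2 − 1079/12 = 0  ⇒  r_C2 = 13/2 (r>0 drops 1)

13/2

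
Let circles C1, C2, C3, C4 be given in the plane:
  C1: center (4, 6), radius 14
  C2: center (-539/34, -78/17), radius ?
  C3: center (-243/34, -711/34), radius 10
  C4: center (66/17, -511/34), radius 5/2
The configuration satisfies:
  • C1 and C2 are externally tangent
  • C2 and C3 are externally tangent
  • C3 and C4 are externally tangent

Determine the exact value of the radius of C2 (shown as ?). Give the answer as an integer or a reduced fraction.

1. [ext C1·C2]  r_C2² + 28r_C2 − 1241/4 = 0  ⇒  r_C2 = 17/2 (r>0 drops 1)
2. [ext C2·C3]  r_C2² + 20r_C2 − 969/4 = 0  ⇒  r_C2 = 17/2 (r>0 drops 1)

17/2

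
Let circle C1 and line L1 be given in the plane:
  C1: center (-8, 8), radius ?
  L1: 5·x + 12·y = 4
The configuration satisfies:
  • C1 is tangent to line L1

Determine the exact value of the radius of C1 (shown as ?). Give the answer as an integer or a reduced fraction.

4

1. [C1‖L1]  r_C1² − 16 = 0  ⇒  r_C1 = 4 (r>0 drops 1)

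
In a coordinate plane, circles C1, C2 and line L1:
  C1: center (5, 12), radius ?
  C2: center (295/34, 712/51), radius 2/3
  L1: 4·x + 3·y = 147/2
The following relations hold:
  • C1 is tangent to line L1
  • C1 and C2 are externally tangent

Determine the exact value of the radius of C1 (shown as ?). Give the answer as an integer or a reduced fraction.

7/2

1. [C1‖L1]  r_C1² − 49/4 = 0  ⇒  r_C1 = 7/2 (r>0 drops 1)
2. [ext C1·C2]  r_C1² + (4/3)r_C1 − 203/12 = 0  ⇒  r_C1 = 7/2 (r>0 drops 1)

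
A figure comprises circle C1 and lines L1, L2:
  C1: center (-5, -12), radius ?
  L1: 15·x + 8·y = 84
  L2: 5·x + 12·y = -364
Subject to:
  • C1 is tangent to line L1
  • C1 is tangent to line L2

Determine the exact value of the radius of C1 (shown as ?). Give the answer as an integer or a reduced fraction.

15

1. [C1‖L1]  r_C1² − 225 = 0  ⇒  r_C1 = 15 (r>0 drops 1)
2. [C1‖L2]  r_C1² − 225 = 0  ⇒  r_C1 = 15 (r>0 drops 1)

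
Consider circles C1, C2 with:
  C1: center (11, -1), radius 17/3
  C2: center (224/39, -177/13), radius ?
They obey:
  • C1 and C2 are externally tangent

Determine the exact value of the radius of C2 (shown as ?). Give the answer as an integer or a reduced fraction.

1. [ext C1·C2]  r_C2² + (34/3)r_C2 − 464/3 = 0  ⇒  r_C2 = 8 (r>0 drops 1)

8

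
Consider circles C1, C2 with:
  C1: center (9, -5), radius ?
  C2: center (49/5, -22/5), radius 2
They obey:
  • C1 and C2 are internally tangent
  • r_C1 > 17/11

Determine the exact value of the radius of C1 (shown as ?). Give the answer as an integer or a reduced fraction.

1. [int C1,C2]  r_C1² − 4r_C1 + 3 = 0  ⇒  r_C1 = 1 or 3
2. given r_C1 > 17/11: keep 3

3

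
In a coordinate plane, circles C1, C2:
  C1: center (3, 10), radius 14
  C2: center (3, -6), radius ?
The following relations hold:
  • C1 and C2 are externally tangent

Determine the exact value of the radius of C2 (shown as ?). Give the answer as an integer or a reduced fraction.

1. [ext C1·C2]  r_C2² + 28r_C2 − 60 = 0  ⇒  r_C2 = 2 (r>0 drops 1)

2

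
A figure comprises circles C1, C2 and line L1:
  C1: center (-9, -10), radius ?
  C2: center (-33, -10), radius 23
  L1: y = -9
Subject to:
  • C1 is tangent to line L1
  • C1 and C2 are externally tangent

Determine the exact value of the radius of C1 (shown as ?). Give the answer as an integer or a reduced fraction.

1. [C1‖L1]  r_C1² − 1 = 0  ⇒  r_C1 = 1 (r>0 drops 1)
2. [ext C1·C2]  r_C1² + 46r_C1 − 47 = 0  ⇒  r_C1 = 1 (r>0 drops 1)

1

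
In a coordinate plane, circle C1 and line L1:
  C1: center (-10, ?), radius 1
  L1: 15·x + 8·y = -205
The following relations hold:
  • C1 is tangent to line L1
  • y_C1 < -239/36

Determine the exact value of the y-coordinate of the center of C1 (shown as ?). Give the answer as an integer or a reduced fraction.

1. [C1‖L1]  y_C1² + (55/4)y_C1 + 171/4 = 0  ⇒  y_C1 = -9 or -19/4
2. given y_C1 < -239/36: keep -9

-9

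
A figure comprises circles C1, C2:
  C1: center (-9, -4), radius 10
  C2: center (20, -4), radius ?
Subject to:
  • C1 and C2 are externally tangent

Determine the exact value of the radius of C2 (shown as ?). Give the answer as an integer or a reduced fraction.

1. [ext C1·C2]  r_C2² + 20r_C2 − 741 = 0  ⇒  r_C2 = 19 (r>0 drops 1)

19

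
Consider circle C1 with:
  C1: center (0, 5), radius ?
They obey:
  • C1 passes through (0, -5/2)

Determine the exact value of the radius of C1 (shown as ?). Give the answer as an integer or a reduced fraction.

1. [C1∋P]  r_C1² − 225/4 = 0  ⇒  r_C1 = 15/2 (r>0 drops 1)

15/2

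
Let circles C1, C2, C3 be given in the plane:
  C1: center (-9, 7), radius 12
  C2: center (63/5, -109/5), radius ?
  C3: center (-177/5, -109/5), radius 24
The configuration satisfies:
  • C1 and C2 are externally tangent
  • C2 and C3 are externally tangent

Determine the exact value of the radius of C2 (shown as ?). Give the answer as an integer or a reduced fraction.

24

1. [ext C1·C2]  r_C2² + 24r_C2 − 1152 = 0  ⇒  r_C2 = 24 (r>0 drops 1)
2. [ext C2·C3]  r_C2² + 48r_C2 − 1728 = 0  ⇒  r_C2 = 24 (r>0 drops 1)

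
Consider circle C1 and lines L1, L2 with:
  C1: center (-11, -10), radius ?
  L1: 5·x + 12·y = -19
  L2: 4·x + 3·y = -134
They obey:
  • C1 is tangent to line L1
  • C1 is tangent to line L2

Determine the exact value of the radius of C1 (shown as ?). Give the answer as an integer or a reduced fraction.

1. [C1‖L1]  r_C1² − 144 = 0  ⇒  r_C1 = 12 (r>0 drops 1)
2. [C1‖L2]  r_C1² − 144 = 0  ⇒  r_C1 = 12 (r>0 drops 1)

12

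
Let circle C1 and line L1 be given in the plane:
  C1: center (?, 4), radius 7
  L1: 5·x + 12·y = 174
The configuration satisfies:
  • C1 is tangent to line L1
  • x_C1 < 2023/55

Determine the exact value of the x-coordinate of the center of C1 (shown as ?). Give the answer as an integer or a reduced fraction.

1. [C1‖L1]  x_C1² − (252/5)x_C1 + 1519/5 = 0  ⇒  x_C1 = 7 or 217/5
2. given x_C1 < 2023/55: keep 7

7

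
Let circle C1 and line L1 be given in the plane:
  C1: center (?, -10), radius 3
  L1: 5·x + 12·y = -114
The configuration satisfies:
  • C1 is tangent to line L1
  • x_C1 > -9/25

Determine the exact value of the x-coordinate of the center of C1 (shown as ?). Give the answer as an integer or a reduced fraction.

1. [C1‖L1]  x_C1² − (12/5)x_C1 − 297/5 = 0  ⇒  x_C1 = -33/5 or 9
2. given x_C1 > -9/25: keep 9

9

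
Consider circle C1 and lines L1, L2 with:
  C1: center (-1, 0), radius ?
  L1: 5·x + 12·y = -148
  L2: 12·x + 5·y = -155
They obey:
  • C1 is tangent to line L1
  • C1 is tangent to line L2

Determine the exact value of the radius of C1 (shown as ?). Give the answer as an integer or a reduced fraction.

11

1. [C1‖L1]  r_C1² − 121 = 0  ⇒  r_C1 = 11 (r>0 drops 1)
2. [C1‖L2]  r_C1² − 121 = 0  ⇒  r_C1 = 11 (r>0 drops 1)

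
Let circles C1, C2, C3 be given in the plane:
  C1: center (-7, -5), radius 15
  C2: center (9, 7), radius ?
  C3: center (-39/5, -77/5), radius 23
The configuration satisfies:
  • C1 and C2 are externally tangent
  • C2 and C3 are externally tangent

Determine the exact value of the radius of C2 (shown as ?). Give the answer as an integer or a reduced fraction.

1. [ext C1·C2]  r_C2² + 30r_C2 − 175 = 0  ⇒  r_C2 = 5 (r>0 drops 1)
2. [ext C2·C3]  r_C2² + 46r_C2 − 255 = 0  ⇒  r_C2 = 5 (r>0 drops 1)

5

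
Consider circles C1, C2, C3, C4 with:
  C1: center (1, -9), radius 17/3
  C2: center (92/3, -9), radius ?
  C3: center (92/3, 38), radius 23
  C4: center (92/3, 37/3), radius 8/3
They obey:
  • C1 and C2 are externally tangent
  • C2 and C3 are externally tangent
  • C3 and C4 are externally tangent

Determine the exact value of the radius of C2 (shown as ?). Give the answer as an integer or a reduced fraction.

24

1. [ext C1·C2]  r_C2² + (34/3)r_C2 − 848 = 0  ⇒  r_C2 = 24 (r>0 drops 1)
2. [ext C2·C3]  r_C2² + 46r_C2 − 1680 = 0  ⇒  r_C2 = 24 (r>0 drops 1)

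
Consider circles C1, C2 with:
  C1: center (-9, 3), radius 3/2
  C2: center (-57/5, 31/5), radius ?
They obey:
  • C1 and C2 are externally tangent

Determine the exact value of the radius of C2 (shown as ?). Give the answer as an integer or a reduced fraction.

1. [ext C1·C2]  r_C2² + 3r_C2 − 55/4 = 0  ⇒  r_C2 = 5/2 (r>0 drops 1)

5/2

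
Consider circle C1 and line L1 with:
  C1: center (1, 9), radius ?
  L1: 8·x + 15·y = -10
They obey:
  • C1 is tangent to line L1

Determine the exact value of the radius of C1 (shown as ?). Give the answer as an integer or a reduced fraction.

1. [C1‖L1]  r_C1² − 81 = 0  ⇒  r_C1 = 9 (r>0 drops 1)

9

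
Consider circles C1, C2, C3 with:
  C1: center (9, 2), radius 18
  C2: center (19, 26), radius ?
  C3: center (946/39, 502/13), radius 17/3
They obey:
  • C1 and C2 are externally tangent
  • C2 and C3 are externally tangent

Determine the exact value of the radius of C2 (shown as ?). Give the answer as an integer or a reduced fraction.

1. [ext C1·C2]  r_C2² + 36r_C2 − 352 = 0  ⇒  r_C2 = 8 (r>0 drops 1)
2. [ext C2·C3]  r_C2² + (34/3)r_C2 − 464/3 = 0  ⇒  r_C2 = 8 (r>0 drops 1)

8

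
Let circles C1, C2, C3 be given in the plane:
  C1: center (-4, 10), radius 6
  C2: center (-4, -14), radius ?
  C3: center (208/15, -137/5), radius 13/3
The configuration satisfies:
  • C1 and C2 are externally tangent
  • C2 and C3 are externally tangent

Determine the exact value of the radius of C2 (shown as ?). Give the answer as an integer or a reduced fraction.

18

1. [ext C1·C2]  r_C2² + 12r_C2 − 540 = 0  ⇒  r_C2 = 18 (r>0 drops 1)
2. [ext C2·C3]  r_C2² + (26/3)r_C2 − 480 = 0  ⇒  r_C2 = 18 (r>0 drops 1)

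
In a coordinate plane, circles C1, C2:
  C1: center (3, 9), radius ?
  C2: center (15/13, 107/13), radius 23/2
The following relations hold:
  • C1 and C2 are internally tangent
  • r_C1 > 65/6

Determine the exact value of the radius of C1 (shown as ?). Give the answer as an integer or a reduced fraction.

1. [int C1,C2]  r_C1² − 23r_C1 + 513/4 = 0  ⇒  r_C1 = 19/2 or 27/2
2. given r_C1 > 65/6: keep 27/2

27/2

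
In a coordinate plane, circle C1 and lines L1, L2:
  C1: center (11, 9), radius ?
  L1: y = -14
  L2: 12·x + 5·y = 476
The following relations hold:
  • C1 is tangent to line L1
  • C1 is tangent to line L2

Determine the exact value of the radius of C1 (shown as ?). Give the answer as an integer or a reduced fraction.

1. [C1‖L1]  r_C1² − 529 = 0  ⇒  r_C1 = 23 (r>0 drops 1)
2. [C1‖L2]  r_C1² − 529 = 0  ⇒  r_C1 = 23 (r>0 drops 1)

23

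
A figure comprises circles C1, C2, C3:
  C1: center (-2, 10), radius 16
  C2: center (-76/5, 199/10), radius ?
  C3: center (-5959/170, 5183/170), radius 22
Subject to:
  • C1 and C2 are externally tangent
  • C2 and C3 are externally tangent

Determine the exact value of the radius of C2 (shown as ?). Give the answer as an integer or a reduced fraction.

1/2

1. [ext C1·C2]  r_C2² + 32r_C2 − 65/4 = 0  ⇒  r_C2 = 1/2 (r>0 drops 1)
2. [ext C2·C3]  r_C2² + 44r_C2 − 89/4 = 0  ⇒  r_C2 = 1/2 (r>0 drops 1)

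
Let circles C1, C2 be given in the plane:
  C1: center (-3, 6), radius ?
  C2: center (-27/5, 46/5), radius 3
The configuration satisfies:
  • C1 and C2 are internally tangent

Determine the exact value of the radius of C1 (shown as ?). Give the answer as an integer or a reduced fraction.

7

1. [int C1,C2]  r_C1² − 6r_C1 − 7 = 0  ⇒  r_C1 = 7 (r>0 drops 1)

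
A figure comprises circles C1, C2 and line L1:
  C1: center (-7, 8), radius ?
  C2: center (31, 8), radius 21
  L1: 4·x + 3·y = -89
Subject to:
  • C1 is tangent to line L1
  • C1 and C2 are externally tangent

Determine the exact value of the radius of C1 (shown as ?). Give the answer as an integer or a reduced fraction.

1. [C1‖L1]  r_C1² − 289 = 0  ⇒  r_C1 = 17 (r>0 drops 1)
2. [ext C1·C2]  r_C1² + 42r_C1 − 1003 = 0  ⇒  r_C1 = 17 (r>0 drops 1)

17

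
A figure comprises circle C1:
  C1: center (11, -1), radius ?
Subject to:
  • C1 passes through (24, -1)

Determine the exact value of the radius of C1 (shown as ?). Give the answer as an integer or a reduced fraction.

13

1. [C1∋P]  r_C1² − 169 = 0  ⇒  r_C1 = 13 (r>0 drops 1)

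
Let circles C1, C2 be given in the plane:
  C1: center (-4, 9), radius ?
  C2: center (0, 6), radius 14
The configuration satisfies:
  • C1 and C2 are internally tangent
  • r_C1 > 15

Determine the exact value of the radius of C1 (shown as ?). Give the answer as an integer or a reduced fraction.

19

1. [int C1,C2]  r_C1² − 28r_C1 + 171 = 0  ⇒  r_C1 = 9 or 19
2. given r_C1 > 15: keep 19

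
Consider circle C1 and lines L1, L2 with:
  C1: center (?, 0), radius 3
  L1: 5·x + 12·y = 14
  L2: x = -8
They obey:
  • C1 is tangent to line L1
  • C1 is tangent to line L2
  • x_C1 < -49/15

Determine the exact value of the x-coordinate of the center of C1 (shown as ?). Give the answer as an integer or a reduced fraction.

1. [C1‖L1]  x_C1² − (28/5)x_C1 − 53 = 0  ⇒  x_C1 = -5 or 53/5
2. [C1‖L2]  x_C1² + 16x_C1 + 55 = 0  ⇒  x_C1 = -11 or -5

-5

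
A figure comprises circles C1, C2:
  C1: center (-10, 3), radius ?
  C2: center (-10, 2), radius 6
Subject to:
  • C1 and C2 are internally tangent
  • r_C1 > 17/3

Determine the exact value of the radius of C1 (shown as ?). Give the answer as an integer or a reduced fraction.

1. [int C1,C2]  r_C1² − 12r_C1 + 35 = 0  ⇒  r_C1 = 5 or 7
2. given r_C1 > 17/3: keep 7

7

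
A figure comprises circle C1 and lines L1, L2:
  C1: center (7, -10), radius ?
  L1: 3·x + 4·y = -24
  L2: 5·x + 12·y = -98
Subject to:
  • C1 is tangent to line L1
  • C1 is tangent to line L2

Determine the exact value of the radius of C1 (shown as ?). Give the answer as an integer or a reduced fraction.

1

1. [C1‖L1]  r_C1² − 1 = 0  ⇒  r_C1 = 1 (r>0 drops 1)
2. [C1‖L2]  r_C1² − 1 = 0  ⇒  r_C1 = 1 (r>0 drops 1)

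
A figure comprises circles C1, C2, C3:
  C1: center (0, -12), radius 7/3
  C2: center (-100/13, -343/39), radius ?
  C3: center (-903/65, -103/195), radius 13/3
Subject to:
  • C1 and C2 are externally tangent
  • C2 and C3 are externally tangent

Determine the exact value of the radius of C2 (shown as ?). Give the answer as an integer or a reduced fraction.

6

1. [ext C1·C2]  r_C2² + (14/3)r_C2 − 64 = 0  ⇒  r_C2 = 6 (r>0 drops 1)
2. [ext C2·C3]  r_C2² + (26/3)r_C2 − 88 = 0  ⇒  r_C2 = 6 (r>0 drops 1)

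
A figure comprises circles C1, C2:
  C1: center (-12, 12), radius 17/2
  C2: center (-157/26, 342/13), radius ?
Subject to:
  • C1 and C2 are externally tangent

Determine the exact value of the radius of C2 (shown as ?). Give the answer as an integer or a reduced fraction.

7

1. [ext C1·C2]  r_C2² + 17r_C2 − 168 = 0  ⇒  r_C2 = 7 (r>0 drops 1)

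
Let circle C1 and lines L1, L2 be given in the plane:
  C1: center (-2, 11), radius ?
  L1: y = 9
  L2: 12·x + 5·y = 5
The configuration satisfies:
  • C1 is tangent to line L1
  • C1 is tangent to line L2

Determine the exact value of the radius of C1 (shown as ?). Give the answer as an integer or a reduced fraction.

1. [C1‖L1]  r_C1² − 4 = 0  ⇒  r_C1 = 2 (r>0 drops 1)
2. [C1‖L2]  r_C1² − 4 = 0  ⇒  r_C1 = 2 (r>0 drops 1)

2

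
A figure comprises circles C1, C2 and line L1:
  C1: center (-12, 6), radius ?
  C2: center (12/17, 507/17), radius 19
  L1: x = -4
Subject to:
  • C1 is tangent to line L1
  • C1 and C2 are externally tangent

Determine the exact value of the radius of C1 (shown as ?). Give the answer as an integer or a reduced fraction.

8

1. [C1‖L1]  r_C1² − 64 = 0  ⇒  r_C1 = 8 (r>0 drops 1)
2. [ext C1·C2]  r_C1² + 38r_C1 − 368 = 0  ⇒  r_C1 = 8 (r>0 drops 1)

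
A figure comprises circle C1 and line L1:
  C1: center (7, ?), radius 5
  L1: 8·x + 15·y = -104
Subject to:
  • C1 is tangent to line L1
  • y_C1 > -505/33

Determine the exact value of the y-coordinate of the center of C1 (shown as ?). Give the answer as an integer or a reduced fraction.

-5

1. [C1‖L1]  y_C1² + (64/3)y_C1 + 245/3 = 0  ⇒  y_C1 = -49/3 or -5
2. given y_C1 > -505/33: keep -5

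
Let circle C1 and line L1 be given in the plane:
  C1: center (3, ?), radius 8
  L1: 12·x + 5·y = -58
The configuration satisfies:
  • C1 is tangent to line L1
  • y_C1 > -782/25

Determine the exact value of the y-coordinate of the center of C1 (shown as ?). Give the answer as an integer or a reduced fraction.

1. [C1‖L1]  y_C1² + (188/5)y_C1 − 396/5 = 0  ⇒  y_C1 = -198/5 or 2
2. given y_C1 > -782/25: keep 2

2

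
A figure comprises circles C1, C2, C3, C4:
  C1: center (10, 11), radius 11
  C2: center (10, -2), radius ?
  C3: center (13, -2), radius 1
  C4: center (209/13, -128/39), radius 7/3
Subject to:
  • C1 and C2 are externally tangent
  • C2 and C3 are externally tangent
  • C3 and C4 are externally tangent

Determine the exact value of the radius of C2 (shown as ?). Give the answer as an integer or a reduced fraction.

2

1. [ext C1·C2]  r_C2² + 22r_C2 − 48 = 0  ⇒  r_C2 = 2 (r>0 drops 1)
2. [ext C2·C3]  r_C2² + 2r_C2 − 8 = 0  ⇒  r_C2 = 2 (r>0 drops 1)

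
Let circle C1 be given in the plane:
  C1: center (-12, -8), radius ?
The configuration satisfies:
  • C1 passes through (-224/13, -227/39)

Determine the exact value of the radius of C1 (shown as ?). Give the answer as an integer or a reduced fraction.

1. [C1∋P]  r_C1² − 289/9 = 0  ⇒  r_C1 = 17/3 (r>0 drops 1)

17/3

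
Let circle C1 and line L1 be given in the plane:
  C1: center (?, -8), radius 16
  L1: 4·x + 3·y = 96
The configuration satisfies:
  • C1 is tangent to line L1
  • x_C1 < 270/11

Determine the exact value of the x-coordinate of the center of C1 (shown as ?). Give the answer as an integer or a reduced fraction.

1. [C1‖L1]  x_C1² − 60x_C1 + 500 = 0  ⇒  x_C1 = 10 or 50
2. given x_C1 < 270/11: keep 10

10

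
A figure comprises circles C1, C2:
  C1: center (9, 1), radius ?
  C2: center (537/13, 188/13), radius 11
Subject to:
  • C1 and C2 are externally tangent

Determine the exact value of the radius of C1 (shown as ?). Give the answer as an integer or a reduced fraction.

1. [ext C1·C2]  r_C1² + 22r_C1 − 1104 = 0  ⇒  r_C1 = 24 (r>0 drops 1)

24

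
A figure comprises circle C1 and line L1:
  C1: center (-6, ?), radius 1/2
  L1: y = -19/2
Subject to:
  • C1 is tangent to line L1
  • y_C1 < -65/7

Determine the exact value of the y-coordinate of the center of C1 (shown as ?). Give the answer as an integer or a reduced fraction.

-10

1. [C1‖L1]  y_C1² + 19y_C1 + 90 = 0  ⇒  y_C1 = -10 or -9
2. given y_C1 < -65/7: keep -10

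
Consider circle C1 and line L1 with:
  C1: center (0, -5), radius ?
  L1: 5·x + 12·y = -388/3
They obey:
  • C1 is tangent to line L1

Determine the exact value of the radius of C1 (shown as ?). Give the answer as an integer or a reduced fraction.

1. [C1‖L1]  r_C1² − 256/9 = 0  ⇒  r_C1 = 16/3 (r>0 drops 1)

16/3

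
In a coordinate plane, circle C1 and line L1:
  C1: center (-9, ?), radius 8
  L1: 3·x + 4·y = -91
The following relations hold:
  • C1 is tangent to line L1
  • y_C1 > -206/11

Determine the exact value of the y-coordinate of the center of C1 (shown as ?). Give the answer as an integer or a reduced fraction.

-6

1. [C1‖L1]  y_C1² + 32y_C1 + 156 = 0  ⇒  y_C1 = -26 or -6
2. given y_C1 > -206/11: keep -6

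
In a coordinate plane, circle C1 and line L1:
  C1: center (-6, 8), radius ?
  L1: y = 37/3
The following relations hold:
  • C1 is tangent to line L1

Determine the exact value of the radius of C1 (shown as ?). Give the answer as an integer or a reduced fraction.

1. [C1‖L1]  r_C1² − 169/9 = 0  ⇒  r_C1 = 13/3 (r>0 drops 1)

13/3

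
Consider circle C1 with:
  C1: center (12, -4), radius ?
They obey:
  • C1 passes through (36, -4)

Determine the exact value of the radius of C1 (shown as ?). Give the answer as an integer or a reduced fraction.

1. [C1∋P]  r_C1² − 576 = 0  ⇒  r_C1 = 24 (r>0 drops 1)

24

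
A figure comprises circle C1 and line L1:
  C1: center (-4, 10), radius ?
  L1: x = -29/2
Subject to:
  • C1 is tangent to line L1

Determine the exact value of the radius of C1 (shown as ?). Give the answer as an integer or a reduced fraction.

21/2

1. [C1‖L1]  r_C1² − 441/4 = 0  ⇒  r_C1 = 21/2 (r>0 drops 1)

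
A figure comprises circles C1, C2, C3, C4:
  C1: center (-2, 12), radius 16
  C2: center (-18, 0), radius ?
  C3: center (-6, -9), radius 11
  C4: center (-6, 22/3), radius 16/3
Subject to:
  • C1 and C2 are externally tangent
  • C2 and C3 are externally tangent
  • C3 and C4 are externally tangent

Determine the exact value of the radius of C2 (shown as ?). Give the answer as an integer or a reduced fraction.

1. [ext C1·C2]  r_C2² + 32r_C2 − 144 = 0  ⇒  r_C2 = 4 (r>0 drops 1)
2. [ext C2·C3]  r_C2² + 22r_C2 − 104 = 0  ⇒  r_C2 = 4 (r>0 drops 1)

4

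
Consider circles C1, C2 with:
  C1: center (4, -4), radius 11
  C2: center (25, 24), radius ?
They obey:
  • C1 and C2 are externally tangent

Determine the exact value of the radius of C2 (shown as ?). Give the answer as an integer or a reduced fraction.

24

1. [ext C1·C2]  r_C2² + 22r_C2 − 1104 = 0  ⇒  r_C2 = 24 (r>0 drops 1)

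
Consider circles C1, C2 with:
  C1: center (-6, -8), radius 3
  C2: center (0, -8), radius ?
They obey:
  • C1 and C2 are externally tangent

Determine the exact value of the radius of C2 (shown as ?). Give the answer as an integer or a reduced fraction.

1. [ext C1·C2]  r_C2² + 6r_C2 − 27 = 0  ⇒  r_C2 = 3 (r>0 drops 1)

3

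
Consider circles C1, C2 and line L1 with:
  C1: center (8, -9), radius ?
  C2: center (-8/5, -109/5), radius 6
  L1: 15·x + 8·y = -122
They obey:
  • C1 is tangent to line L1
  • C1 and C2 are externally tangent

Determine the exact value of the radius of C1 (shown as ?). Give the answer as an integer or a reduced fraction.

1. [C1‖L1]  r_C1² − 100 = 0  ⇒  r_C1 = 10 (r>0 drops 1)
2. [ext C1·C2]  r_C1² + 12r_C1 − 220 = 0  ⇒  r_C1 = 10 (r>0 drops 1)

10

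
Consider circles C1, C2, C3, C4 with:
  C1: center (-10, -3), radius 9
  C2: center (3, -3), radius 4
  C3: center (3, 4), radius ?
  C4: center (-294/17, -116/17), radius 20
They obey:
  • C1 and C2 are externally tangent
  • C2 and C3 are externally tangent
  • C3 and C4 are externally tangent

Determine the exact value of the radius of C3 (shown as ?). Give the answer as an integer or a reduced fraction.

1. [ext C2·C3]  r_C3² + 8r_C3 − 33 = 0  ⇒  r_C3 = 3 (r>0 drops 1)
2. [ext C3·C4]  r_C3² + 40r_C3 − 129 = 0  ⇒  r_C3 = 3 (r>0 drops 1)

3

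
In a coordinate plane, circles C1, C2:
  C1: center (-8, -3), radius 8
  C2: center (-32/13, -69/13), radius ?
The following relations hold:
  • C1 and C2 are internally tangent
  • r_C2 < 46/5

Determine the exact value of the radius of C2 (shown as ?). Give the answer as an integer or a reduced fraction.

2

1. [int C1,C2]  r_C2² − 16r_C2 + 28 = 0  ⇒  r_C2 = 2 or 14
2. given r_C2 < 46/5: keep 2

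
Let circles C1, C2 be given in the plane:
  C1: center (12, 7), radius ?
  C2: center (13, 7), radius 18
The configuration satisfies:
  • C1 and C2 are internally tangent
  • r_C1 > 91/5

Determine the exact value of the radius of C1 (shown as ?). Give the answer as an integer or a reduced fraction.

1. [int C1,C2]  r_C1² − 36r_C1 + 323 = 0  ⇒  r_C1 = 17 or 19
2. given r_C1 > 91/5: keep 19

19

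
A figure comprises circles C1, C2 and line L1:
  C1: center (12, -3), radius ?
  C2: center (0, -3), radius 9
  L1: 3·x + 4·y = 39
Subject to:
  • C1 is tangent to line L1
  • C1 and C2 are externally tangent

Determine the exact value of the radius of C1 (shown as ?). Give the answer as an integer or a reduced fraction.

3

1. [C1‖L1]  r_C1² − 9 = 0  ⇒  r_C1 = 3 (r>0 drops 1)
2. [ext C1·C2]  r_C1² + 18r_C1 − 63 = 0  ⇒  r_C1 = 3 (r>0 drops 1)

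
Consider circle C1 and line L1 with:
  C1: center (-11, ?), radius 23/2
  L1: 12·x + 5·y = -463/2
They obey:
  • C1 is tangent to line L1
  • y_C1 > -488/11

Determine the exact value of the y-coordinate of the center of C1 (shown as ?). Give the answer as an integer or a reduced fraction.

10

1. [C1‖L1]  y_C1² + (199/5)y_C1 − 498 = 0  ⇒  y_C1 = -249/5 or 10
2. given y_C1 > -488/11: keep 10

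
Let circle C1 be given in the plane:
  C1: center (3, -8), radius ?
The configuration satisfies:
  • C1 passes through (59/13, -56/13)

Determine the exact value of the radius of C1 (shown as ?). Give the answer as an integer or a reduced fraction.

1. [C1∋P]  r_C1² − 16 = 0  ⇒  r_C1 = 4 (r>0 drops 1)

4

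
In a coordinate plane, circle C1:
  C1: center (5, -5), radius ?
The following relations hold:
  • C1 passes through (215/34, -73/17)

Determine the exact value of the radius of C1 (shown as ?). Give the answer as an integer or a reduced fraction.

3/2

1. [C1∋P]  r_C1² − 9/4 = 0  ⇒  r_C1 = 3/2 (r>0 drops 1)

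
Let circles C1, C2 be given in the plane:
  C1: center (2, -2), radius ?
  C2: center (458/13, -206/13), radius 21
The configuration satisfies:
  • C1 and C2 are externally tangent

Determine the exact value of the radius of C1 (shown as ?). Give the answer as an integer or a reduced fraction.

1. [ext C1·C2]  r_C1² + 42r_C1 − 855 = 0  ⇒  r_C1 = 15 (r>0 drops 1)

15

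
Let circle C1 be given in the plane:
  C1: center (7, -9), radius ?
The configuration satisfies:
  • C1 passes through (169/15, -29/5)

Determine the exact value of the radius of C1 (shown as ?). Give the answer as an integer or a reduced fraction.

16/3

1. [C1∋P]  r_C1² − 256/9 = 0  ⇒  r_C1 = 16/3 (r>0 drops 1)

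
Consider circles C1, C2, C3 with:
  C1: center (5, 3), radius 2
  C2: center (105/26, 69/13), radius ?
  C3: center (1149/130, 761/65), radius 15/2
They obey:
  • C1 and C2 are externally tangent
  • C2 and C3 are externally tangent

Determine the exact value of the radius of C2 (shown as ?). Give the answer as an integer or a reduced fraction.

1. [ext C1·C2]  r_C2² + 4r_C2 − 9/4 = 0  ⇒  r_C2 = 1/2 (r>0 drops 1)
2. [ext C2·C3]  r_C2² + 15r_C2 − 31/4 = 0  ⇒  r_C2 = 1/2 (r>0 drops 1)

1/2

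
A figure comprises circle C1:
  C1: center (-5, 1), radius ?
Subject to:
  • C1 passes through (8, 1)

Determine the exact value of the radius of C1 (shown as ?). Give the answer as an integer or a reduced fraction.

1. [C1∋P]  r_C1² − 169 = 0  ⇒  r_C1 = 13 (r>0 drops 1)

13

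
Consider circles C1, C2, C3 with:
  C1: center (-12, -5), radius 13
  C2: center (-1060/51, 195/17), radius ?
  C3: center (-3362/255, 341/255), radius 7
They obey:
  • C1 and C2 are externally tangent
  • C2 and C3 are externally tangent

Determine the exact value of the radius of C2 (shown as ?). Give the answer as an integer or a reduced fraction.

17/3

1. [ext C1·C2]  r_C2² + 26r_C2 − 1615/9 = 0  ⇒  r_C2 = 17/3 (r>0 drops 1)
2. [ext C2·C3]  r_C2² + 14r_C2 − 1003/9 = 0  ⇒  r_C2 = 17/3 (r>0 drops 1)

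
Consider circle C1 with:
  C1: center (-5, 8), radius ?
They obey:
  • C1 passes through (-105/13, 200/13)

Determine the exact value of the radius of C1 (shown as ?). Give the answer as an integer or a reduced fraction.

8

1. [C1∋P]  r_C1² − 64 = 0  ⇒  r_C1 = 8 (r>0 drops 1)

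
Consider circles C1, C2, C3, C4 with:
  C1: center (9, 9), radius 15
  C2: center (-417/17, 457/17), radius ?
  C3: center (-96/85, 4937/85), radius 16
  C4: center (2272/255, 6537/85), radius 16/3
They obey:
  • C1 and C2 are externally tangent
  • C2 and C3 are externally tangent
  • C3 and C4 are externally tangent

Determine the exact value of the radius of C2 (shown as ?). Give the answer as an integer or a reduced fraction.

1. [ext C1·C2]  r_C2² + 30r_C2 − 1219 = 0  ⇒  r_C2 = 23 (r>0 drops 1)
2. [ext C2·C3]  r_C2² + 32r_C2 − 1265 = 0  ⇒  r_C2 = 23 (r>0 drops 1)

23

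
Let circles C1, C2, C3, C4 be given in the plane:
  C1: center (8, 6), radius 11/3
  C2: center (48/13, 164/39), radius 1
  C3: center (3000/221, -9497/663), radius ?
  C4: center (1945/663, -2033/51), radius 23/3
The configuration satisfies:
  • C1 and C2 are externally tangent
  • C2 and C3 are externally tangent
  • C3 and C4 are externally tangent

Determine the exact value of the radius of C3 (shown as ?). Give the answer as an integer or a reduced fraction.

20

1. [ext C2·C3]  r_C3² + 2r_C3 − 440 = 0  ⇒  r_C3 = 20 (r>0 drops 1)
2. [ext C3·C4]  r_C3² + (46/3)r_C3 − 2120/3 = 0  ⇒  r_C3 = 20 (r>0 drops 1)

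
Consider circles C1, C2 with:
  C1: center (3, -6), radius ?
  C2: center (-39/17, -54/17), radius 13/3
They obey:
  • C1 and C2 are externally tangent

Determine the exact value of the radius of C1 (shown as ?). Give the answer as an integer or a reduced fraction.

5/3

1. [ext C1·C2]  r_C1² + (26/3)r_C1 − 155/9 = 0  ⇒  r_C1 = 5/3 (r>0 drops 1)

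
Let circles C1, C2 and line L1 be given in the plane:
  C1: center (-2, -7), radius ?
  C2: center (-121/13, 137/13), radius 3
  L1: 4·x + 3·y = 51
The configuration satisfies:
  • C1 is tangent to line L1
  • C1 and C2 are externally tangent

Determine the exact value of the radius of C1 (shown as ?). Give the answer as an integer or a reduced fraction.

16

1. [C1‖L1]  r_C1² − 256 = 0  ⇒  r_C1 = 16 (r>0 drops 1)
2. [ext C1·C2]  r_C1² + 6r_C1 − 352 = 0  ⇒  r_C1 = 16 (r>0 drops 1)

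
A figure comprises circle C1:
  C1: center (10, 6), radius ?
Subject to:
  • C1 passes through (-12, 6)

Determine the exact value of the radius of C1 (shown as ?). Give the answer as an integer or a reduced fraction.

1. [C1∋P]  r_C1² − 484 = 0  ⇒  r_C1 = 22 (r>0 drops 1)

22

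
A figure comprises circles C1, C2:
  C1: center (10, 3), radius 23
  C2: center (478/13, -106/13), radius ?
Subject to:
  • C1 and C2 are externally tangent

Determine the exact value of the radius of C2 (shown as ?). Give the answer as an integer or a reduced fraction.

1. [ext C1·C2]  r_C2² + 46r_C2 − 312 = 0  ⇒  r_C2 = 6 (r>0 drops 1)

6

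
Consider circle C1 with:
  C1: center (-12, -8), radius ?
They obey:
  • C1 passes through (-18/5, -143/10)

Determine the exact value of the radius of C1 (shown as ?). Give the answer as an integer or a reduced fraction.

21/2

1. [C1∋P]  r_C1² − 441/4 = 0  ⇒  r_C1 = 21/2 (r>0 drops 1)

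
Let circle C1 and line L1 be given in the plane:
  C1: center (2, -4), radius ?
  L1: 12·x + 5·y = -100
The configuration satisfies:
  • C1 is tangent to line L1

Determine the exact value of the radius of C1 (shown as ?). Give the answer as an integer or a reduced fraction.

1. [C1‖L1]  r_C1² − 64 = 0  ⇒  r_C1 = 8 (r>0 drops 1)

8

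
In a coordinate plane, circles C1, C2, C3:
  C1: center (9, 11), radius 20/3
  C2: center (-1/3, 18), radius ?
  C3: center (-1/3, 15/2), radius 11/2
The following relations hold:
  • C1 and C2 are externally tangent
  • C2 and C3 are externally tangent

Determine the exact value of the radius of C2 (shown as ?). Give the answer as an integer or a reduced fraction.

1. [ext C1·C2]  r_C2² + (40/3)r_C2 − 275/3 = 0  ⇒  r_C2 = 5 (r>0 drops 1)
2. [ext C2·C3]  r_C2² + 11r_C2 − 80 = 0  ⇒  r_C2 = 5 (r>0 drops 1)

5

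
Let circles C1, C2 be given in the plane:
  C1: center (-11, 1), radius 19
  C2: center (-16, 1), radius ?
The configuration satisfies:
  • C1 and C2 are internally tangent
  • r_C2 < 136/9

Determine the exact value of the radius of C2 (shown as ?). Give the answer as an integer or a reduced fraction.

1. [int C1,C2]  r_C2² − 38r_C2 + 336 = 0  ⇒  r_C2 = 14 or 24
2. given r_C2 < 136/9: keep 14

14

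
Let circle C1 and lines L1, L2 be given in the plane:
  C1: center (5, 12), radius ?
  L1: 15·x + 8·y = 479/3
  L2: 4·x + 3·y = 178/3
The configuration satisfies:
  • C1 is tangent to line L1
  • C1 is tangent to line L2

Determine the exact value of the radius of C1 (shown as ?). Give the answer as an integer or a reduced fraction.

2/3

1. [C1‖L1]  r_C1² − 4/9 = 0  ⇒  r_C1 = 2/3 (r>0 drops 1)
2. [C1‖L2]  r_C1² − 4/9 = 0  ⇒  r_C1 = 2/3 (r>0 drops 1)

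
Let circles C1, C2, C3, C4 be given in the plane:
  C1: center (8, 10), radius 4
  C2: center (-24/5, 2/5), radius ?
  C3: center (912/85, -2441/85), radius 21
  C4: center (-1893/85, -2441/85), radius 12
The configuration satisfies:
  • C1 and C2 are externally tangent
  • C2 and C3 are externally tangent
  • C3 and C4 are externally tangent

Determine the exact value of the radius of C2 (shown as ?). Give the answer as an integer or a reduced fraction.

1. [ext C1·C2]  r_C2² + 8r_C2 − 240 = 0  ⇒  r_C2 = 12 (r>0 drops 1)
2. [ext C2·C3]  r_C2² + 42r_C2 − 648 = 0  ⇒  r_C2 = 12 (r>0 drops 1)

12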